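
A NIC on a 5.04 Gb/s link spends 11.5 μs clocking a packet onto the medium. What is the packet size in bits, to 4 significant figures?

57960 bits

L = R × t_tx = 5040000000 b/s × 1.15e-05 s = 57960 bits.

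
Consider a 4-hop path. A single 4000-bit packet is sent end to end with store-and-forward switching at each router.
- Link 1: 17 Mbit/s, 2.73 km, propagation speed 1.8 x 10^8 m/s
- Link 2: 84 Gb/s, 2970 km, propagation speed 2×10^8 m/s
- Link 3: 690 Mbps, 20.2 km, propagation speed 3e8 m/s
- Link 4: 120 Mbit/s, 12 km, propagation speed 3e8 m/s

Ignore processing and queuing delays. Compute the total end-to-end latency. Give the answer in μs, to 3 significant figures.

15200 μs

Transmission delays (L/R per hop): 235.294, 0.047619, 5.7971, 33.3333 μs; sum = 274.472 μs.
Propagation delays (d/s per hop): 15.1667, 14850, 67.3333, 40 μs; sum = 14972.5 μs.
End-to-end = 15200 μs.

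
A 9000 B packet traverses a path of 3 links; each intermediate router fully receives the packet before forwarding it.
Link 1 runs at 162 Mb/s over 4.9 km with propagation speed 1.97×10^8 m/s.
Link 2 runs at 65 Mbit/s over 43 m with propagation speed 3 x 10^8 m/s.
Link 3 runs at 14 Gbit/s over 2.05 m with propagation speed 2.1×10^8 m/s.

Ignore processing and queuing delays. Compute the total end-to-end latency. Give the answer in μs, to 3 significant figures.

1580 μs

L = 9000 × 8 = 72000 bits.
Transmission delays (L/R per hop): 444.444, 1107.69, 5.14286 μs; sum = 1557.28 μs.
Propagation delays (d/s per hop): 24.8731, 0.143333, 0.0097619 μs; sum = 25.0262 μs.
End-to-end = 1580 μs.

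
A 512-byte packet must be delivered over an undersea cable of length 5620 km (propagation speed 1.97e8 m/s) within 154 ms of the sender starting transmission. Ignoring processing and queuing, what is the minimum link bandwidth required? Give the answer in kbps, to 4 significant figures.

32.64 kbps

L = 4096 bits.
Propagation delay = 5620000 / 197000000 = 28.5279 ms.
Transmission budget = 154 − 28.5279 = 125.472 ms.
R ≥ L / t_tx = 4096 bits / 0.125472 s = 32.64 kbps.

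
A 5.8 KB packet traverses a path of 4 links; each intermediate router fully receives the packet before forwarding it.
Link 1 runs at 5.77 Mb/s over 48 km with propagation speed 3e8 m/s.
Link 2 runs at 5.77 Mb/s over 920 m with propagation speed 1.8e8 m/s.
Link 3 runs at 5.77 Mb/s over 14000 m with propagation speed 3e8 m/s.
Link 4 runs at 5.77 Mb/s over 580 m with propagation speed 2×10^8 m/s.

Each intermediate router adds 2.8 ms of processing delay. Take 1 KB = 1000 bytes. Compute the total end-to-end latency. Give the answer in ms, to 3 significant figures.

40.8 ms

L = 46400 bits.
Transmission delay per hop = L/R = 46400/5770000 = 8.04159 ms; 4 hops → 32.1664 ms.
Propagation delays (d/s per hop): 0.16, 0.00511111, 0.0466667, 0.0029 ms; sum = 0.214678 ms.
Processing at 3 router(s): 3 × 2.8 ms = 8.4 ms.
End-to-end = 40.8 ms.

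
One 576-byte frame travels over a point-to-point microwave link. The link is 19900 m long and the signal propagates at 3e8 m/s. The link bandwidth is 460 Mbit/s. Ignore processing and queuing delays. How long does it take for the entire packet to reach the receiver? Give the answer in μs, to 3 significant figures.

L = 576 × 8 = 4608 bits.
Transmission delay = L/R = 4608 / 460000000 = 10.0174 μs.
Propagation delay = d/s = 19900 m / 300000000 m/s = 66.3333 μs.
Total = 76.4 μs.

76.4 μs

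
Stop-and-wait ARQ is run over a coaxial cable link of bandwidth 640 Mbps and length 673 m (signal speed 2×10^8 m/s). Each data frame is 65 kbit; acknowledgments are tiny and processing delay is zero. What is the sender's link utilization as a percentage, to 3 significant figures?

t_tx = L/R = 65000/640000000 = 0.000101563 s.
t_prop = 673/200000000 = 3.365e-06 s; RTT = 6.73e-06 s.
Cycle = t_tx + RTT = 0.000108293 s.
Utilization = t_tx / cycle = 0.000101563/0.000108293 = 93.8 %.

93.8 %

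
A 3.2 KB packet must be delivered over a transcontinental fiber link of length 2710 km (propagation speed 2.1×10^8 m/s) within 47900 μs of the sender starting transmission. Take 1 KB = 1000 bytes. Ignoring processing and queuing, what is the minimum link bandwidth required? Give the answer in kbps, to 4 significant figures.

731.5 kbps

L = 25600 bits.
Propagation delay = 2710000 / 210000000 = 12904.8 μs.
Transmission budget = 47900 − 12904.8 = 34995.2 μs.
R ≥ L / t_tx = 25600 bits / 0.0349952 s = 731.5 kbps.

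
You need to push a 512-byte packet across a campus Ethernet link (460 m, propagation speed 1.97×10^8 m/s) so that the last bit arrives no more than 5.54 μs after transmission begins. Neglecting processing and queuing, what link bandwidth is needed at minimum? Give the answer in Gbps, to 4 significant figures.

L = 4096 bits.
Propagation delay = 460 / 197000000 = 2.33503 μs.
Transmission budget = 5.54 − 2.33503 = 3.20497 μs.
R ≥ L / t_tx = 4096 bits / 3.20497e-06 s = 1.278 Gbps.

1.278 Gbps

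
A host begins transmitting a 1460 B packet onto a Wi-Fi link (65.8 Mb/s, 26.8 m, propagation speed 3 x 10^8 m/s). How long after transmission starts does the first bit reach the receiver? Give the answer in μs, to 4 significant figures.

First bit experiences only propagation delay: d/s = 26.8/300000000 = 0.08933 μs.

0.08933 μs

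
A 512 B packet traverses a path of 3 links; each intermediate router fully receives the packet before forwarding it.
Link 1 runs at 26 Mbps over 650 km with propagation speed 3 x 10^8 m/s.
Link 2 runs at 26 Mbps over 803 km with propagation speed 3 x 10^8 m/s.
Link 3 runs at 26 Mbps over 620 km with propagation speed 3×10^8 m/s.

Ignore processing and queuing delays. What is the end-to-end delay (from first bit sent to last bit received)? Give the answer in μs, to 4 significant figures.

L = 512 × 8 = 4096 bits.
Transmission delay per hop = L/R = 4096/26000000 = 157.538 μs; 3 hops → 472.615 μs.
Propagation delays (d/s per hop): 2166.67, 2676.67, 2066.67 μs; sum = 6910 μs.
End-to-end = 7383 μs.

7383 μs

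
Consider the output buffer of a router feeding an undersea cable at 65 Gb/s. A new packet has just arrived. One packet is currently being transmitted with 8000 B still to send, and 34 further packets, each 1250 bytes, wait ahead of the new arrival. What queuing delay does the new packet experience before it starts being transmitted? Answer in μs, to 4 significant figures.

6.215 μs

Each queued packet: L/R = 10000/65000000000 = 0.153846 μs.
34 queued → 5.23077 μs.
Plus remaining 64000 bits of current packet: 0.984615 μs.
Queuing delay = 6.215 μs.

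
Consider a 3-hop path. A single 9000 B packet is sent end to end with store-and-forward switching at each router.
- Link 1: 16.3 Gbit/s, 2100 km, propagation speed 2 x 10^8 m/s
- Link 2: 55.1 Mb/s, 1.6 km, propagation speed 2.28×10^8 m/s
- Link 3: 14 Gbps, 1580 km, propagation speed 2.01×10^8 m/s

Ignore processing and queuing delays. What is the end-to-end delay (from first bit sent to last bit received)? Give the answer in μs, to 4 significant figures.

19680 μs

L = 9000 × 8 = 72000 bits.
Transmission delays (L/R per hop): 4.41718, 1306.72, 5.14286 μs; sum = 1316.28 μs.
Propagation delays (d/s per hop): 10500, 7.01754, 7860.7 μs; sum = 18367.7 μs.
End-to-end = 19680 μs.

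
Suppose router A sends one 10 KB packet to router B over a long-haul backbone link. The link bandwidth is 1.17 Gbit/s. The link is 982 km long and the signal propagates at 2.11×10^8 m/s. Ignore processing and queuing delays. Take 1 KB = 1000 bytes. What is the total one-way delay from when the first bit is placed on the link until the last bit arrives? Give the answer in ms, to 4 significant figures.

L = 80000 bits.
Transmission delay = L/R = 80000 / 1170000000 = 0.0683761 ms.
Propagation delay = d/s = 982000 m / 211000000 m/s = 4.65403 ms.
Total = 4.722 ms.

4.722 ms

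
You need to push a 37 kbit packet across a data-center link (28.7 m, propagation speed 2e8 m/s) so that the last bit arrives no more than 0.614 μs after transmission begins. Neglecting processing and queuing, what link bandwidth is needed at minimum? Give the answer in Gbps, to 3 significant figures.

Propagation delay = 28.7 / 200000000 = 0.1435 μs.
Transmission budget = 0.614 − 0.1435 = 0.4705 μs.
R ≥ L / t_tx = 37000 bits / 4.705e-07 s = 78.6 Gbps.

78.6 Gbps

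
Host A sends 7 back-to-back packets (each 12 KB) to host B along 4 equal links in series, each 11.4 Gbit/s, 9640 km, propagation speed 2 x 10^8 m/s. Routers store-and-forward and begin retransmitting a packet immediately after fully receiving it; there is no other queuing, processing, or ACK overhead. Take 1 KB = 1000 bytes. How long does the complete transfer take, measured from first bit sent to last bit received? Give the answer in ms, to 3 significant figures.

Per-hop transmission t_tx = L/R = 96000/11400000000 = 0.00842105 ms.
Per-hop propagation t_prop = 9640000/200000000 = 48.2 ms.
Pipeline fill: first packet needs 4·t_tx to clear all hops; remaining 6 packets each add one t_tx.
Total = (4+7-1)·t_tx + 4·t_prop = 10·0.00842105 + 4·48.2 = 193 ms.

193 ms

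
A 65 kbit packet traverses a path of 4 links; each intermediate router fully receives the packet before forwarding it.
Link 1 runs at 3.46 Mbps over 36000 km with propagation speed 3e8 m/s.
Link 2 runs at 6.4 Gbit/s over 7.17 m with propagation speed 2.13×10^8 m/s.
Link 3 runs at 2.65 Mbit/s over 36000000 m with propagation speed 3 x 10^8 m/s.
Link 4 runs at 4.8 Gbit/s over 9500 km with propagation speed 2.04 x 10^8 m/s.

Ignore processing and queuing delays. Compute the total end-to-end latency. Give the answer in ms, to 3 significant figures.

330 ms

L = 65000 bits.
Transmission delays (L/R per hop): 18.7861, 0.0101563, 24.5283, 0.0135417 ms; sum = 43.3381 ms.
Propagation delays (d/s per hop): 120, 3.3662e-05, 120, 46.5686 ms; sum = 286.569 ms.
End-to-end = 330 ms.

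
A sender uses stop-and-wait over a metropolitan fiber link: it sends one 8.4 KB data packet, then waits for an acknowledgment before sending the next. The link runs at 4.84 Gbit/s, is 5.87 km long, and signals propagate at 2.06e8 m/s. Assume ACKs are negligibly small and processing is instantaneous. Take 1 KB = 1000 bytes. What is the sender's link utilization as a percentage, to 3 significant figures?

t_tx = L/R = 67200/4840000000 = 1.38843e-05 s.
t_prop = 5870/206000000 = 2.84951e-05 s; RTT = 5.69903e-05 s.
Cycle = t_tx + RTT = 7.08746e-05 s.
Utilization = t_tx / cycle = 1.38843e-05/7.08746e-05 = 19.6 %.

19.6 %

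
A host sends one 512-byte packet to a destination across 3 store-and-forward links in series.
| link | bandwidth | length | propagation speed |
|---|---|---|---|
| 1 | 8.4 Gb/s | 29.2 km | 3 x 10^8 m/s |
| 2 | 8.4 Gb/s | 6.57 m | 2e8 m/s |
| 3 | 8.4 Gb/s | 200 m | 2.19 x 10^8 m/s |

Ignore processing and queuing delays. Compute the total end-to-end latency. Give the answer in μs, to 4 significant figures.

L = 512 × 8 = 4096 bits.
Transmission delay per hop = L/R = 4096/8400000000 = 0.487619 μs; 3 hops → 1.46286 μs.
Propagation delays (d/s per hop): 97.3333, 0.03285, 0.913242 μs; sum = 98.2794 μs.
End-to-end = 99.74 μs.

99.74 μs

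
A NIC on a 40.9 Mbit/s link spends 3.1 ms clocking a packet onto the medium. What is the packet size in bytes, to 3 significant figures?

L = R × t_tx = 40900000 b/s × 0.0031 s = 126790 bits.
In bytes: 126790 / 8 = 15800 bytes.

15800 bytes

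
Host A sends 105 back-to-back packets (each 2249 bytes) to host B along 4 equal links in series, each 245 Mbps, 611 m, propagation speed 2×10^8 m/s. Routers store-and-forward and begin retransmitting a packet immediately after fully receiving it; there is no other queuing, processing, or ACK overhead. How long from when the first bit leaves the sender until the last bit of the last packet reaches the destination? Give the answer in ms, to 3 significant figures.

7.94 ms

Per-hop transmission t_tx = L/R = 17992/245000000 = 0.0734367 ms.
Per-hop propagation t_prop = 611/200000000 = 0.003055 ms.
Pipeline fill: first packet needs 4·t_tx to clear all hops; remaining 104 packets each add one t_tx.
Total = (4+105-1)·t_tx + 4·t_prop = 108·0.0734367 + 4·0.003055 = 7.94 ms.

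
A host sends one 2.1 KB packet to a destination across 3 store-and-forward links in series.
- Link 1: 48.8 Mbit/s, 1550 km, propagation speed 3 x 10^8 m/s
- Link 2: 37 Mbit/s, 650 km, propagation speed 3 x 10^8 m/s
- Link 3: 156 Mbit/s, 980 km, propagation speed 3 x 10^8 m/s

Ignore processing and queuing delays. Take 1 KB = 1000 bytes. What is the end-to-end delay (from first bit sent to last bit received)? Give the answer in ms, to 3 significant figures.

L = 16800 bits.
Transmission delays (L/R per hop): 0.344262, 0.454054, 0.107692 ms; sum = 0.906009 ms.
Propagation delays (d/s per hop): 5.16667, 2.16667, 3.26667 ms; sum = 10.6 ms.
End-to-end = 11.5 ms.

11.5 ms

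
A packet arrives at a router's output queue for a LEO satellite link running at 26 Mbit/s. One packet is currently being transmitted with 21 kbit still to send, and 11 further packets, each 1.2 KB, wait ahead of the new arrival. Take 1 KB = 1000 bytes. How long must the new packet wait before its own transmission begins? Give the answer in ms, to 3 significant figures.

Each queued packet: L/R = 9600/26000000 = 0.369231 ms.
11 queued → 4.06154 ms.
Plus remaining 21000 bits of current packet: 0.807692 ms.
Queuing delay = 4.87 ms.

4.87 ms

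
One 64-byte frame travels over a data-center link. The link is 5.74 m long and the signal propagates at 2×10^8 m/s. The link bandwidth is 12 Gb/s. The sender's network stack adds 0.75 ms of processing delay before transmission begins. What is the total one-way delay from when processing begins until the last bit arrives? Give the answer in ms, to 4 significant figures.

L = 64 × 8 = 512 bits.
Transmission delay = L/R = 512 / 12000000000 = 4.26667e-05 ms.
Propagation delay = d/s = 5.74 m / 200000000 m/s = 2.87e-05 ms.
Plus processing delay 0.75 ms = 0.75 ms.
Total = 0.7501 ms.

0.7501 ms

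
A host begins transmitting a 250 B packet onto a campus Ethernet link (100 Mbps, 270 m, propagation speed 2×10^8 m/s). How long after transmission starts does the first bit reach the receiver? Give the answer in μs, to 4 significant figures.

1.350 μs

First bit experiences only propagation delay: d/s = 270/200000000 = 1.350 μs.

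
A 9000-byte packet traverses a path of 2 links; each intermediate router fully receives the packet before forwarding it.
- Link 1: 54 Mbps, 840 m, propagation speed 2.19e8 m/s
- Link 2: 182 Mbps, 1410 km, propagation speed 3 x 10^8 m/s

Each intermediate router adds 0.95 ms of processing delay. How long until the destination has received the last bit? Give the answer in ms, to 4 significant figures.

7.383 ms

L = 9000 × 8 = 72000 bits.
Transmission delays (L/R per hop): 1.33333, 0.395604 ms; sum = 1.72894 ms.
Propagation delays (d/s per hop): 0.00383562, 4.7 ms; sum = 4.70384 ms.
Processing at 1 router(s): 1 × 0.95 ms = 0.95 ms.
End-to-end = 7.383 ms.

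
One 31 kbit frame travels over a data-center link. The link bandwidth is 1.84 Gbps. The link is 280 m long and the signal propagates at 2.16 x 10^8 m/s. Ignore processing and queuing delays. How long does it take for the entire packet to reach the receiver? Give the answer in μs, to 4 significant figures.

18.14 μs

L = 31000 bits.
Transmission delay = L/R = 31000 / 1840000000 = 16.8478 μs.
Propagation delay = d/s = 280 m / 216000000 m/s = 1.2963 μs.
Total = 18.14 μs.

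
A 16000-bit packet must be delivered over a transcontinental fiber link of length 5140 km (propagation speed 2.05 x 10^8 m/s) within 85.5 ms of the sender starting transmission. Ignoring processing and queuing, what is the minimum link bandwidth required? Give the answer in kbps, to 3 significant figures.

265 kbps

Propagation delay = 5140000 / 2.05e+08 = 25.0732 ms.
Transmission budget = 85.5 − 25.0732 = 60.4268 ms.
R ≥ L / t_tx = 16000 bits / 0.0604268 s = 265 kbps.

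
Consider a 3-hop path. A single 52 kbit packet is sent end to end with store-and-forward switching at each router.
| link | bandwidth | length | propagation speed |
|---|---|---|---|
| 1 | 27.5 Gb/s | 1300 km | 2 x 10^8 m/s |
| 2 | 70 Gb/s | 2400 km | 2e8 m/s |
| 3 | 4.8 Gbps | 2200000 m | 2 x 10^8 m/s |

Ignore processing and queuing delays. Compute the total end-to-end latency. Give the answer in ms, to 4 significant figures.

L = 52000 bits.
Transmission delays (L/R per hop): 0.00189091, 0.000742857, 0.0108333 ms; sum = 0.0134671 ms.
Propagation delays (d/s per hop): 6.5, 12, 11 ms; sum = 29.5 ms.
End-to-end = 29.51 ms.

29.51 ms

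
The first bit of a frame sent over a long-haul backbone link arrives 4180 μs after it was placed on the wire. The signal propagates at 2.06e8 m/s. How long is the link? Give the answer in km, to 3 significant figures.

d = s × t_prop = 206000000 × 0.00418 = 861 km.

861 km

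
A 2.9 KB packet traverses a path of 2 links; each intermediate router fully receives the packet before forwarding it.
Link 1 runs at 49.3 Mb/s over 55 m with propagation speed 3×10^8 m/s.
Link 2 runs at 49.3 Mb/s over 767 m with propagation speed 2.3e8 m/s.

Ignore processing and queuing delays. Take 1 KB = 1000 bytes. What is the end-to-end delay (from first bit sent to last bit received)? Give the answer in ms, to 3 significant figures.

L = 23200 bits.
Transmission delay per hop = L/R = 23200/49300000 = 0.470588 ms; 2 hops → 0.941176 ms.
Propagation delays (d/s per hop): 0.000183333, 0.00333478 ms; sum = 0.00351812 ms.
End-to-end = 0.945 ms.

0.945 ms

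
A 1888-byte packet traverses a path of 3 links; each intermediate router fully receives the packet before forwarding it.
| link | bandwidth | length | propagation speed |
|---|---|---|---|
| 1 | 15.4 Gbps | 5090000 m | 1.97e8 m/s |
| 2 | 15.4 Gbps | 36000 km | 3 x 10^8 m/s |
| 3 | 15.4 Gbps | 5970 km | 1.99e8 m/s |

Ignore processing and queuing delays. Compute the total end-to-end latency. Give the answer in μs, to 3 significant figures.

176000 μs

L = 1888 × 8 = 15104 bits.
Transmission delay per hop = L/R = 15104/15400000000 = 0.980779 μs; 3 hops → 2.94234 μs.
Propagation delays (d/s per hop): 25837.6, 120000, 30000 μs; sum = 175838 μs.
End-to-end = 176000 μs.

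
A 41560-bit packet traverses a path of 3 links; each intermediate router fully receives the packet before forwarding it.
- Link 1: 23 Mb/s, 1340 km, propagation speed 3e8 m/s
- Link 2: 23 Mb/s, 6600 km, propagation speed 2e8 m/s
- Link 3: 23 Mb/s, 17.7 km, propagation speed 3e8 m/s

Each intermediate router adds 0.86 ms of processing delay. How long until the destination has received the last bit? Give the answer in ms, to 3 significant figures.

44.7 ms

Transmission delay per hop = L/R = 41560/23000000 = 1.80696 ms; 3 hops → 5.42087 ms.
Propagation delays (d/s per hop): 4.46667, 33, 0.059 ms; sum = 37.5257 ms.
Processing at 2 router(s): 2 × 0.86 ms = 1.72 ms.
End-to-end = 44.7 ms.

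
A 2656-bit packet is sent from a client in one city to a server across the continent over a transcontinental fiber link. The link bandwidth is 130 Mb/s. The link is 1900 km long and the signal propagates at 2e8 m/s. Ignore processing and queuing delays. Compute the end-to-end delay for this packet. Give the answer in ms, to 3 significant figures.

Transmission delay = L/R = 2656 / 130000000 = 0.0204308 ms.
Propagation delay = d/s = 1900000 m / 200000000 m/s = 9.5 ms.
Total = 9.52 ms.

9.52 ms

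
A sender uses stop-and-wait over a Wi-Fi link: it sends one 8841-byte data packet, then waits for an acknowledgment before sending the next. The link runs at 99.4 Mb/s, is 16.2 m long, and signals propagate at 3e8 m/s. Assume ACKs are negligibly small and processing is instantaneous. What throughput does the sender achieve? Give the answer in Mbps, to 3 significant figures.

99.4 Mbps

t_tx = L/R = 70728/99400000 = 0.000711549 s.
t_prop = 16.2/300000000 = 5.4e-08 s; RTT = 1.08e-07 s.
Cycle = t_tx + RTT = 0.000711657 s.
Throughput = L / cycle = 70728 / 0.000711657 = 99.4 Mbps.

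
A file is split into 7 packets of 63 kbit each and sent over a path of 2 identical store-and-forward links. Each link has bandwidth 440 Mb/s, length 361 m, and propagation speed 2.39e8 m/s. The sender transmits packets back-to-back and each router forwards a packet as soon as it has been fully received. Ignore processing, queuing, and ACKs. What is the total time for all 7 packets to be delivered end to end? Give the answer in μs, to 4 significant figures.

Per-hop transmission t_tx = L/R = 63000/440000000 = 143.182 μs.
Per-hop propagation t_prop = 361/239000000 = 1.51046 μs.
Pipeline fill: first packet needs 2·t_tx to clear all hops; remaining 6 packets each add one t_tx.
Total = (2+7-1)·t_tx + 2·t_prop = 8·143.182 + 2·1.51046 = 1148 μs.

1148 μs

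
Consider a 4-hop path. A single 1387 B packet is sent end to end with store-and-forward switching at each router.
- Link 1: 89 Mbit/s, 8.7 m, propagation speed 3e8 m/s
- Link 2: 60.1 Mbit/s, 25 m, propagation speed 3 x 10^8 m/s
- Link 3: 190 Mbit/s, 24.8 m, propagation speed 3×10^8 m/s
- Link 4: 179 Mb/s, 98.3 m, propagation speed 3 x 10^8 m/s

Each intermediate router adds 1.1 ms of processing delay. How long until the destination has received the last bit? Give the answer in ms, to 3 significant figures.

L = 1387 × 8 = 11096 bits.
Transmission delays (L/R per hop): 0.124674, 0.184626, 0.0584, 0.0619888 ms; sum = 0.429689 ms.
Propagation delays (d/s per hop): 2.9e-05, 8.33333e-05, 8.26667e-05, 0.000327667 ms; sum = 0.000522667 ms.
Processing at 3 router(s): 3 × 1.1 ms = 3.3 ms.
End-to-end = 3.73 ms.

3.73 ms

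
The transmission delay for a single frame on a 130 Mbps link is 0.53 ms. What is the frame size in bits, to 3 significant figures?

L = R × t_tx = 130000000 b/s × 0.00053 s = 68900 bits.

68900 bits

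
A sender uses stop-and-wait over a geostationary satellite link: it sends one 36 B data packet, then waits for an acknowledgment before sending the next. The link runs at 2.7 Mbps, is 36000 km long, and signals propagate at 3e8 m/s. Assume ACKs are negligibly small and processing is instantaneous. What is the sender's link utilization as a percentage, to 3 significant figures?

t_tx = L/R = 288/2700000 = 0.000106667 s.
t_prop = 36000000/300000000 = 0.12 s; RTT = 0.24 s.
Cycle = t_tx + RTT = 0.240107 s.
Utilization = t_tx / cycle = 0.000106667/0.240107 = 0.0444 %.

0.0444 %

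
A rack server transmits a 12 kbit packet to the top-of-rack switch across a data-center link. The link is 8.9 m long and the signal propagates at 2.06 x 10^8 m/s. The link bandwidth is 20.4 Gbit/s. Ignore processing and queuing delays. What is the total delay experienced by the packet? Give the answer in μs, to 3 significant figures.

0.631 μs

L = 12000 bits.
Transmission delay = L/R = 12000 / 20400000000 = 0.588235 μs.
Propagation delay = d/s = 8.9 m / 206000000 m/s = 0.0432039 μs.
Total = 0.631 μs.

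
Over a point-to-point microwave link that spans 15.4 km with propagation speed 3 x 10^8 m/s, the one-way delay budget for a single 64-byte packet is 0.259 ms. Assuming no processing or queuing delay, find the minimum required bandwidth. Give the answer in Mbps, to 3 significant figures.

L = 512 bits.
Propagation delay = 15400 / 300000000 = 0.0513333 ms.
Transmission budget = 0.259 − 0.0513333 = 0.207667 ms.
R ≥ L / t_tx = 512 bits / 0.000207667 s = 2.47 Mbps.

2.47 Mbps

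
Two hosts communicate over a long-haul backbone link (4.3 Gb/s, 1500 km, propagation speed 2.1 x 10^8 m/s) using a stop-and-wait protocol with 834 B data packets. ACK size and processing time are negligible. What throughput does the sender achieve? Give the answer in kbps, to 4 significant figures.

t_tx = L/R = 6672/4300000000 = 1.55163e-06 s.
t_prop = 1500000/210000000 = 0.00714286 s; RTT = 0.0142857 s.
Cycle = t_tx + RTT = 0.0142873 s.
Throughput = L / cycle = 6672 / 0.0142873 = 467.0 kbps.

467.0 kbps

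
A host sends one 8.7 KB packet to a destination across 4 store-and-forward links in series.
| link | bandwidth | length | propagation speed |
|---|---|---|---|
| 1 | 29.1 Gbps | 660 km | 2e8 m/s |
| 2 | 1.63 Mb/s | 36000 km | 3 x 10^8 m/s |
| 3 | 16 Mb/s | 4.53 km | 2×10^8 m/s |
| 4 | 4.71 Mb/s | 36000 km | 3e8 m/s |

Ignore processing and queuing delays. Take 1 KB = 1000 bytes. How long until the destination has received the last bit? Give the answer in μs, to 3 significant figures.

L = 69600 bits.
Transmission delays (L/R per hop): 2.39175, 42699.4, 4350, 14777.1 μs; sum = 61828.8 μs.
Propagation delays (d/s per hop): 3300, 120000, 22.65, 120000 μs; sum = 243323 μs.
End-to-end = 305000 μs.

305000 μs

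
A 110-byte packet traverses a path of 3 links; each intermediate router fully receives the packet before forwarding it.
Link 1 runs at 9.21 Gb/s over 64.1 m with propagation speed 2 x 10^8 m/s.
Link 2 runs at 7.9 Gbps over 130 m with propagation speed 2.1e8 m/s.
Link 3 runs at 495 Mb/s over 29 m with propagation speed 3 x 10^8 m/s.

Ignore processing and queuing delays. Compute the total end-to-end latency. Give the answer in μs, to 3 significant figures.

3.02 μs

L = 110 × 8 = 880 bits.
Transmission delays (L/R per hop): 0.0955483, 0.111392, 1.77778 μs; sum = 1.98472 μs.
Propagation delays (d/s per hop): 0.3205, 0.619048, 0.0966667 μs; sum = 1.03621 μs.
End-to-end = 3.02 μs.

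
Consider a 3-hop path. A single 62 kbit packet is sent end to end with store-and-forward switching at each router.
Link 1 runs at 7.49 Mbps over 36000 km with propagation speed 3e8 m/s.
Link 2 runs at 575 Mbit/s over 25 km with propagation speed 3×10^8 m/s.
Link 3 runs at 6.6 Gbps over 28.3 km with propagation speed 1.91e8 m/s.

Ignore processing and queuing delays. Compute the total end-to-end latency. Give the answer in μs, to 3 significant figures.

L = 62000 bits.
Transmission delays (L/R per hop): 8277.7, 107.826, 9.39394 μs; sum = 8394.92 μs.
Propagation delays (d/s per hop): 120000, 83.3333, 148.168 μs; sum = 120232 μs.
End-to-end = 129000 μs.

129000 μs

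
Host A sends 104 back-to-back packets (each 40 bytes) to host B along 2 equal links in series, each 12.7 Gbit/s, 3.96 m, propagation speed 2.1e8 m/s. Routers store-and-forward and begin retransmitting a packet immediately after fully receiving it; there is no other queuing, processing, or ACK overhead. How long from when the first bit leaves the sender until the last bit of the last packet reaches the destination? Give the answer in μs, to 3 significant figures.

2.68 μs

Per-hop transmission t_tx = L/R = 320/12700000000 = 0.0251969 μs.
Per-hop propagation t_prop = 3.96/210000000 = 0.0188571 μs.
Pipeline fill: first packet needs 2·t_tx to clear all hops; remaining 103 packets each add one t_tx.
Total = (2+104-1)·t_tx + 2·t_prop = 105·0.0251969 + 2·0.0188571 = 2.68 μs.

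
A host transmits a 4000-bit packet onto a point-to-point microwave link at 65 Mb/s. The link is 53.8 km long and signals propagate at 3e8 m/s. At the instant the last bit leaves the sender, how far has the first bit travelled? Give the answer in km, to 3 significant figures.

18.5 km

t_tx = L/R = 4000/65000000 = 6.15385e-05 s.
Distance = s × t_tx = 300000000 × 6.15385e-05 = 18.5 km.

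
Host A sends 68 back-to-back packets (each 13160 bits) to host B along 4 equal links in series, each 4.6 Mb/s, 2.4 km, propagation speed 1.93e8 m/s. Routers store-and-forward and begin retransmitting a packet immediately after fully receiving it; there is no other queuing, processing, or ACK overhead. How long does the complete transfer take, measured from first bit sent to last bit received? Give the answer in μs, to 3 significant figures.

Per-hop transmission t_tx = L/R = 13160/4600000 = 2860.87 μs.
Per-hop propagation t_prop = 2400/193000000 = 12.4352 μs.
Pipeline fill: first packet needs 4·t_tx to clear all hops; remaining 67 packets each add one t_tx.
Total = (4+68-1)·t_tx + 4·t_prop = 71·2860.87 + 4·12.4352 = 203000 μs.

203000 μs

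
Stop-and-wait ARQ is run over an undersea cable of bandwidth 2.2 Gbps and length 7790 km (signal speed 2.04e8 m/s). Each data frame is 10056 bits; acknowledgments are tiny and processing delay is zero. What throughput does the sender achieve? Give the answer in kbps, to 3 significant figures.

t_tx = L/R = 10056/2200000000 = 4.57091e-06 s.
t_prop = 7790000/204000000 = 0.0381863 s; RTT = 0.0763725 s.
Cycle = t_tx + RTT = 0.0763771 s.
Throughput = L / cycle = 10056 / 0.0763771 = 132 kbps.

132 kbps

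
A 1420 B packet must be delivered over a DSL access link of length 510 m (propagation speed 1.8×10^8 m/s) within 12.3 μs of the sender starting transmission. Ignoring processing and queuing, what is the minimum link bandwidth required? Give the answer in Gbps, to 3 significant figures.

1.20 Gbps

L = 11360 bits.
Propagation delay = 510 / 180000000 = 2.83333 μs.
Transmission budget = 12.3 − 2.83333 = 9.46667 μs.
R ≥ L / t_tx = 11360 bits / 9.46667e-06 s = 1.20 Gbps.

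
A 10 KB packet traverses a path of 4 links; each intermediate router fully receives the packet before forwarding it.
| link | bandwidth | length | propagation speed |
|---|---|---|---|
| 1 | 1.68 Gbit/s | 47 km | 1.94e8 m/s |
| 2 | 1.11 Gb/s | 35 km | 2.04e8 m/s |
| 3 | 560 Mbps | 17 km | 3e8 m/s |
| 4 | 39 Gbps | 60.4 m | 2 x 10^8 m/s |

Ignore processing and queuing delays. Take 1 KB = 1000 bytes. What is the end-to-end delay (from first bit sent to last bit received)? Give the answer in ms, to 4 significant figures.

L = 80000 bits.
Transmission delays (L/R per hop): 0.047619, 0.0720721, 0.142857, 0.00205128 ms; sum = 0.2646 ms.
Propagation delays (d/s per hop): 0.242268, 0.171569, 0.0566667, 0.000302 ms; sum = 0.470805 ms.
End-to-end = 0.7354 ms.

0.7354 ms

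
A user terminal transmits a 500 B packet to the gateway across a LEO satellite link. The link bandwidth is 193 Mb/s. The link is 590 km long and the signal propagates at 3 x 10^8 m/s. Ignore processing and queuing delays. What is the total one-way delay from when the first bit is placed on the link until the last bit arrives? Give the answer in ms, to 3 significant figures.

1.99 ms

L = 500 × 8 = 4000 bits.
Transmission delay = L/R = 4000 / 193000000 = 0.0207254 ms.
Propagation delay = d/s = 590000 m / 300000000 m/s = 1.96667 ms.
Total = 1.99 ms.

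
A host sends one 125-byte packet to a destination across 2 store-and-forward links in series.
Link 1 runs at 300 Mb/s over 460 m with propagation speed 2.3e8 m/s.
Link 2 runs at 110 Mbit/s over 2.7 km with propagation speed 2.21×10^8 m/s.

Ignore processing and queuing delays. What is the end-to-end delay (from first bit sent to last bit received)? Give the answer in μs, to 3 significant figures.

L = 125 × 8 = 1000 bits.
Transmission delays (L/R per hop): 3.33333, 9.09091 μs; sum = 12.4242 μs.
Propagation delays (d/s per hop): 2, 12.2172 μs; sum = 14.2172 μs.
End-to-end = 26.6 μs.

26.6 μs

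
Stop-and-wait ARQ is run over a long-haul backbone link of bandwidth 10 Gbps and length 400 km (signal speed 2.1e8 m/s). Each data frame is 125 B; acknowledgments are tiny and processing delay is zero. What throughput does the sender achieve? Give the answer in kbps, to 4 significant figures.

t_tx = L/R = 1000/10000000000 = 1e-07 s.
t_prop = 400000/210000000 = 0.00190476 s; RTT = 0.00380952 s.
Cycle = t_tx + RTT = 0.00380962 s.
Throughput = L / cycle = 1000 / 0.00380962 = 262.5 kbps.

262.5 kbps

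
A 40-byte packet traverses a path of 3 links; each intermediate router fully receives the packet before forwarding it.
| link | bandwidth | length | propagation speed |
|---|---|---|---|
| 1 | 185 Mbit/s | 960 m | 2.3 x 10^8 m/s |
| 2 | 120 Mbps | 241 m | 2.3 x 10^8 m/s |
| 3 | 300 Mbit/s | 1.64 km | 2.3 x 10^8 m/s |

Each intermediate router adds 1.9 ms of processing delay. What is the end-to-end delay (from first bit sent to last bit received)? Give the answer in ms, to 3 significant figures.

L = 40 × 8 = 320 bits.
Transmission delays (L/R per hop): 0.00172973, 0.00266667, 0.00106667 ms; sum = 0.00546306 ms.
Propagation delays (d/s per hop): 0.00417391, 0.00104783, 0.00713043 ms; sum = 0.0123522 ms.
Processing at 2 router(s): 2 × 1.9 ms = 3.8 ms.
End-to-end = 3.82 ms.

3.82 ms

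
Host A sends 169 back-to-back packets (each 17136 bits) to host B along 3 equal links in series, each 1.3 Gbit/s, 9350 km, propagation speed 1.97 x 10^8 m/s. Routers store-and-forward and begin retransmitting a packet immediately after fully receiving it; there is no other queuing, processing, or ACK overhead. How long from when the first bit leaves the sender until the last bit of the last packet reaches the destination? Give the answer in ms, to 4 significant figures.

Per-hop transmission t_tx = L/R = 17136/1300000000 = 0.0131815 ms.
Per-hop propagation t_prop = 9350000/197000000 = 47.4619 ms.
Pipeline fill: first packet needs 3·t_tx to clear all hops; remaining 168 packets each add one t_tx.
Total = (3+169-1)·t_tx + 3·t_prop = 171·0.0131815 + 3·47.4619 = 144.6 ms.

144.6 ms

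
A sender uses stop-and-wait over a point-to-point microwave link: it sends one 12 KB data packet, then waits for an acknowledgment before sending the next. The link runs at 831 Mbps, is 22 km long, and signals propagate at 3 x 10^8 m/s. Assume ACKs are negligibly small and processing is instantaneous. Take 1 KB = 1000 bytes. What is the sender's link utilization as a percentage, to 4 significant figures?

44.06 %

t_tx = L/R = 96000/831000000 = 0.000115523 s.
t_prop = 22000/300000000 = 7.33333e-05 s; RTT = 0.000146667 s.
Cycle = t_tx + RTT = 0.00026219 s.
Utilization = t_tx / cycle = 0.000115523/0.00026219 = 44.06 %.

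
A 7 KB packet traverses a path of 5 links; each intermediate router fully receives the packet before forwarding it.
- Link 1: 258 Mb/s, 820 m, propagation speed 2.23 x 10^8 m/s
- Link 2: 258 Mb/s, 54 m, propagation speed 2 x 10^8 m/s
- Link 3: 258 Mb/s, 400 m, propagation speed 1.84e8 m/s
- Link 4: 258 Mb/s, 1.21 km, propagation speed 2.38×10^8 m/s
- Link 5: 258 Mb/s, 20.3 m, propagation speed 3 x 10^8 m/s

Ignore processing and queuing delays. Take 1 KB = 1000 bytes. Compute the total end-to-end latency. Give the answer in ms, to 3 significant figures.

L = 56000 bits.
Transmission delay per hop = L/R = 56000/258000000 = 0.217054 ms; 5 hops → 1.08527 ms.
Propagation delays (d/s per hop): 0.00367713, 0.00027, 0.00217391, 0.00508403, 6.76667e-05 ms; sum = 0.0112727 ms.
End-to-end = 1.10 ms.

1.10 ms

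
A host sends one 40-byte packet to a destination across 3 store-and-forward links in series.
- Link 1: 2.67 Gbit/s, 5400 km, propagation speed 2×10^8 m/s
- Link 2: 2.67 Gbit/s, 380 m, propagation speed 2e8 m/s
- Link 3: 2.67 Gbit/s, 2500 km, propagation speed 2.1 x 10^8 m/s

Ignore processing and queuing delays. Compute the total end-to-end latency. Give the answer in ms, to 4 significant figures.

38.91 ms

L = 40 × 8 = 320 bits.
Transmission delay per hop = L/R = 320/2670000000 = 0.00011985 ms; 3 hops → 0.000359551 ms.
Propagation delays (d/s per hop): 27, 0.0019, 11.9048 ms; sum = 38.9067 ms.
End-to-end = 38.91 ms.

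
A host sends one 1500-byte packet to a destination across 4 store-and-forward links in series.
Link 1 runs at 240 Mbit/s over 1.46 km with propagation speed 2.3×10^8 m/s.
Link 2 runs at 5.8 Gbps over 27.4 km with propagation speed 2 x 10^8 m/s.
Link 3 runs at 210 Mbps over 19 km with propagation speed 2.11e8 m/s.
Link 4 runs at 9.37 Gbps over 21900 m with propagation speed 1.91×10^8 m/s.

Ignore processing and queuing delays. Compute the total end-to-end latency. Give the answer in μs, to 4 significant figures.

L = 1500 × 8 = 12000 bits.
Transmission delays (L/R per hop): 50, 2.06897, 57.1429, 1.28068 μs; sum = 110.493 μs.
Propagation delays (d/s per hop): 6.34783, 137, 90.0474, 114.66 μs; sum = 348.055 μs.
End-to-end = 458.5 μs.

458.5 μs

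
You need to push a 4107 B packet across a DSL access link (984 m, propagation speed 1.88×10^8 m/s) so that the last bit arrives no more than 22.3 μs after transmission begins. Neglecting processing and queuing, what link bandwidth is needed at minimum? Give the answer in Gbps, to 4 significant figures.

L = 32856 bits.
Propagation delay = 984 / 188000000 = 5.23404 μs.
Transmission budget = 22.3 − 5.23404 = 17.066 μs.
R ≥ L / t_tx = 32856 bits / 1.7066e-05 s = 1.925 Gbps.

1.925 Gbps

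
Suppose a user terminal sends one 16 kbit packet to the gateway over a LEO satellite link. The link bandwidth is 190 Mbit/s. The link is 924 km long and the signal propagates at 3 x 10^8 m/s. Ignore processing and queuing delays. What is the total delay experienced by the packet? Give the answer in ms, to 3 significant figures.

L = 16000 bits.
Transmission delay = L/R = 16000 / 190000000 = 0.0842105 ms.
Propagation delay = d/s = 924000 m / 300000000 m/s = 3.08 ms.
Total = 3.16 ms.

3.16 ms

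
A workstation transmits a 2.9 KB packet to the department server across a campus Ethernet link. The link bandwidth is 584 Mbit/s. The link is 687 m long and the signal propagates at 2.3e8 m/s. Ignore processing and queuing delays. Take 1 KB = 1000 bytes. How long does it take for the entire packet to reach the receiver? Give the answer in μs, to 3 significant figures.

42.7 μs

L = 23200 bits.
Transmission delay = L/R = 23200 / 584000000 = 39.726 μs.
Propagation delay = d/s = 687 m / 2.3e+08 m/s = 2.98696 μs.
Total = 42.7 μs.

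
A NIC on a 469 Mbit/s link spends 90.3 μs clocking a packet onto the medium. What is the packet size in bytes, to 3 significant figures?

5290 bytes

L = R × t_tx = 469000000 b/s × 9.03e-05 s = 42350.7 bits.
In bytes: 42350.7 / 8 = 5290 bytes.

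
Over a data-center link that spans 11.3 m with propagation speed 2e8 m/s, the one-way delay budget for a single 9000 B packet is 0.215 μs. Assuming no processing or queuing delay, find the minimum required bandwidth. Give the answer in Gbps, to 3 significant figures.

454 Gbps

L = 72000 bits.
Propagation delay = 11.3 / 200000000 = 0.0565 μs.
Transmission budget = 0.215 − 0.0565 = 0.1585 μs.
R ≥ L / t_tx = 72000 bits / 1.585e-07 s = 454 Gbps.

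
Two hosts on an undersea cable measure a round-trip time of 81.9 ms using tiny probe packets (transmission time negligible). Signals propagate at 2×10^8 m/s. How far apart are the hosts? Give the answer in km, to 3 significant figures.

8190 km

One-way propagation = RTT/2 = 40.95 ms.
d = s × t = 200000000 × 0.04095 = 8190 km.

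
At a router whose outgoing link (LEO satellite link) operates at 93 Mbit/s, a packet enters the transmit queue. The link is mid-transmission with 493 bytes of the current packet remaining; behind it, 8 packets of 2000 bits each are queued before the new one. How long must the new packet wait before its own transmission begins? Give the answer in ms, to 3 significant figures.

Each queued packet: L/R = 2000/93000000 = 0.0215054 ms.
8 queued → 0.172043 ms.
Plus remaining 3944 bits of current packet: 0.0424086 ms.
Queuing delay = 0.214 ms.

0.214 ms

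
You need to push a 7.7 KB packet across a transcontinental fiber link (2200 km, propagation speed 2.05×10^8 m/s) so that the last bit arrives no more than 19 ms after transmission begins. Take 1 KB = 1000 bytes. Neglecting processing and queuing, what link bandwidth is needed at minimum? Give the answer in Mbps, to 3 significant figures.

7.45 Mbps

L = 61600 bits.
Propagation delay = 2200000 / 2.05e+08 = 10.7317 ms.
Transmission budget = 19 − 10.7317 = 8.26829 ms.
R ≥ L / t_tx = 61600 bits / 0.00826829 s = 7.45 Mbps.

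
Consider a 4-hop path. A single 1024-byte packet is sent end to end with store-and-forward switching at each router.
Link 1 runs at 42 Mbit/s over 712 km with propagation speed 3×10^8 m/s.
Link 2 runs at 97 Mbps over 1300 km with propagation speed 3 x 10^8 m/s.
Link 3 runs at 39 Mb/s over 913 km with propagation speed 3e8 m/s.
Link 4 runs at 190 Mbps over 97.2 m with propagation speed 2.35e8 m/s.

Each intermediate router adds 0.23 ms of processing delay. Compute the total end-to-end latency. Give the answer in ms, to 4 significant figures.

L = 1024 × 8 = 8192 bits.
Transmission delays (L/R per hop): 0.195048, 0.0844536, 0.210051, 0.0431158 ms; sum = 0.532668 ms.
Propagation delays (d/s per hop): 2.37333, 4.33333, 3.04333, 0.000413617 ms; sum = 9.75041 ms.
Processing at 3 router(s): 3 × 0.23 ms = 0.69 ms.
End-to-end = 10.97 ms.

10.97 ms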